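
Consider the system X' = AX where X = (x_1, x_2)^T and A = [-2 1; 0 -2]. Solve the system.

x_1(t) = K_1e^(-2t) + K_2te^(-2t) + 2K_2e^(-2t), x_2(t) = K_2e^(-2t)

Coefficient matrix A = [[-2, 1], [0, -2]].
Characteristic polynomial det(A - λI) = λ^2 + 4λ + 4 = 0.
Single eigenvalue λ = -2 with algebraic multiplicity 2.
Eigenvector v = (1,0); generalized eigenvector w with (A-λI)w=v is (2,1).
General solution: e^(-2t)[K_1·v + K_2·(t·v + w)].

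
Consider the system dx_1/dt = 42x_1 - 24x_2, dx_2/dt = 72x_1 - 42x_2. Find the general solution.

Coefficient matrix A = [[42, -24], [72, -42]].
Characteristic polynomial det(A - λI) = λ^2 - 36 = 0.
Eigenvalues λ = -6, 6.
For λ=-6: (A-λI) row 1 is [48, -24], so an eigenvector is (1, 2).
For λ=6: (A-λI) row 1 is [36, -24], so an eigenvector is (2, 3).
General solution: c_1e^(-6t)(1,2) + c_2e^(6t)(2,3).

x_1(t) = c_1e^(-6t) + 2c_2e^(6t), x_2(t) = 2c_1e^(-6t) + 3c_2e^(6t)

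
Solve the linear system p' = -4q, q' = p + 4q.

Coefficient matrix A = [[0, -4], [1, 4]].
Characteristic polynomial det(A - λI) = λ^2 - 4λ + 4 = 0.
Single eigenvalue λ = 2 with algebraic multiplicity 2.
Eigenvector v = (-2,1); generalized eigenvector w with (A-λI)w=v is (-1,1).
General solution: e^(2t)[C_1·v + C_2·(t·v + w)].

p(t) = -2C_1e^(2t) - 2C_2te^(2t) - C_2e^(2t), q(t) = C_1e^(2t) + C_2te^(2t) + C_2e^(2t)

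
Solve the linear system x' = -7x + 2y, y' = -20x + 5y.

x(t) = -C_1e^(-t)cos(2t) - C_2e^(-t)sin(2t), y(t) = C_1e^(-t)sin(2t) - 3C_1e^(-t)cos(2t) - 3C_2e^(-t)sin(2t) - C_2e^(-t)cos(2t)

Coefficient matrix A = [[-7, 2], [-20, 5]].
Characteristic polynomial det(A - λI) = λ^2 + 2λ + 5 = 0.
Eigenvalues λ = -1 ± 2i (complex conjugate pair).
For λ=-1+2i: an eigenvector is (-1,-3) - i(0,1) = (-1, -3 - i).
A real fundamental pair from Re and Im of e^((-1+2i)t)v: X_1 = e^(-t)(cos(2t)·(-1,-3) + sin(2t)·(0,1)), X_2 = e^(-t)(sin(2t)·(-1,-3) - cos(2t)·(0,1)).
General solution: C_1X_1 + C_2X_2.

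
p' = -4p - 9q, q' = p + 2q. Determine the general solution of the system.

p(t) = -3C_1e^(-t) - 3C_2te^(-t) - 2C_2e^(-t), q(t) = C_1e^(-t) + C_2te^(-t) + C_2e^(-t)

Coefficient matrix A = [[-4, -9], [1, 2]].
Characteristic polynomial det(A - λI) = λ^2 + 2λ + 1 = 0.
Single eigenvalue λ = -1 with algebraic multiplicity 2.
Eigenvector v = (-3,1); generalized eigenvector w with (A-λI)w=v is (-2,1).
General solution: e^(-t)[C_1·v + C_2·(t·v + w)].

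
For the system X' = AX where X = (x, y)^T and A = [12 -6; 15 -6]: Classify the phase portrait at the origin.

unstable spiral

A = [[12,-6],[15,-6]]; det(A-λI) = λ^2 - 6λ + 18.
λ = 3 ± 3i: positive real part.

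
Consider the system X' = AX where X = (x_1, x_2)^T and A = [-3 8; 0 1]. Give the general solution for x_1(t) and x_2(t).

Coefficient matrix A = [[-3, 8], [0, 1]].
Characteristic polynomial det(A - λI) = λ^2 + 2λ - 3 = 0.
Eigenvalues λ = 1, -3.
For λ=1: (A-λI) row 1 is [-4, 8], so an eigenvector is (-2, -1).
For λ=-3: (A-λI) row 1 is [0, 8], so an eigenvector is (1, 0).
General solution: C_1e^(t)(-2,-1) + C_2e^(-3t)(1,0).

x_1(t) = -2C_1e^(t) + C_2e^(-3t), x_2(t) = -C_1e^(t)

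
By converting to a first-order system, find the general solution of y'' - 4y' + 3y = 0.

Let x_1 = y, x_2 = y'. Then x_1' = x_2 and x_2' = -3x_1 + 4x_2.
A = [[0,1],[-3,4]]; det(A-λI) = λ^2 - 4λ + 3.
Eigenvalues λ = 3, 1 with eigenvectors (1,3), (1,1).

y(t) = K_1e^(3t) + K_2e^(t)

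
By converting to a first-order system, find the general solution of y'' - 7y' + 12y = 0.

Let x_1 = y, x_2 = y'. Then x_1' = x_2 and x_2' = -12x_1 + 7x_2.
A = [[0,1],[-12,7]]; det(A-λI) = λ^2 - 7λ + 12.
Eigenvalues λ = 4, 3 with eigenvectors (1,4), (1,3).

y(t) = C_1e^(4t) + C_2e^(3t)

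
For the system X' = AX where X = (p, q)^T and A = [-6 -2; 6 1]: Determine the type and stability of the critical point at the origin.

A = [[-6,-2],[6,1]]; det(A-λI) = λ^2 + 5λ + 6.
λ = -2, -3: both negative.

stable node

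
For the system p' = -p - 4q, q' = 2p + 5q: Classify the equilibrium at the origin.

unstable node

A = [[-1,-4],[2,5]]; det(A-λI) = λ^2 - 4λ + 3.
λ = 1, 3: both positive.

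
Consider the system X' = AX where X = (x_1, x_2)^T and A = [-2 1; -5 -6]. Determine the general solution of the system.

x_1(t) = -C_1e^(-4t)cos(t) - C_2e^(-4t)sin(t), x_2(t) = C_1e^(-4t)sin(t) + 2C_1e^(-4t)cos(t) + 2C_2e^(-4t)sin(t) - C_2e^(-4t)cos(t)

Coefficient matrix A = [[-2, 1], [-5, -6]].
Characteristic polynomial det(A - λI) = λ^2 + 8λ + 17 = 0.
Eigenvalues λ = -4 ± i (complex conjugate pair).
For λ=-4+i: an eigenvector is (-1,2) - i(0,1) = (-1, 2 - i).
A real fundamental pair from Re and Im of e^((-4+i)t)v: X_1 = e^(-4t)(cos(t)·(-1,2) + sin(t)·(0,1)), X_2 = e^(-4t)(sin(t)·(-1,2) - cos(t)·(0,1)).
General solution: C_1X_1 + C_2X_2.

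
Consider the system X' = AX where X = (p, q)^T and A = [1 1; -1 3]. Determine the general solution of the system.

Coefficient matrix A = [[1, 1], [-1, 3]].
Characteristic polynomial det(A - λI) = λ^2 - 4λ + 4 = 0.
Single eigenvalue λ = 2 with algebraic multiplicity 2.
Eigenvector v = (-1,-1); generalized eigenvector w with (A-λI)w=v is (2,1).
General solution: e^(2t)[K_1·v + K_2·(t·v + w)].

p(t) = -K_1e^(2t) - K_2te^(2t) + 2K_2e^(2t), q(t) = -K_1e^(2t) - K_2te^(2t) + K_2e^(2t)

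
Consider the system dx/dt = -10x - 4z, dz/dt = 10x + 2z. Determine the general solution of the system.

Coefficient matrix A = [[-10, -4], [10, 2]].
Characteristic polynomial det(A - λI) = λ^2 + 8λ + 20 = 0.
Eigenvalues λ = -4 ± 2i (complex conjugate pair).
For λ=-4+2i: an eigenvector is (1,-1) - i(-1,2) = (1 + i, -1 - 2i).
A real fundamental pair from Re and Im of e^((-4+2i)t)v: X_1 = e^(-4t)(cos(2t)·(1,-1) + sin(2t)·(-1,2)), X_2 = e^(-4t)(sin(2t)·(1,-1) - cos(2t)·(-1,2)).
General solution: K_1X_1 + K_2X_2.

x(t) = -K_1e^(-4t)sin(2t) + K_1e^(-4t)cos(2t) + K_2e^(-4t)sin(2t) + K_2e^(-4t)cos(2t), z(t) = 2K_1e^(-4t)sin(2t) - K_1e^(-4t)cos(2t) - K_2e^(-4t)sin(2t) - 2K_2e^(-4t)cos(2t)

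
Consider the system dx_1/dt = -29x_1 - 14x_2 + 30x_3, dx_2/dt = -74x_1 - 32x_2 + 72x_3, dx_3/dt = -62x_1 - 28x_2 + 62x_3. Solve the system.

Coefficient matrix A = [[-29, -14, 30], [-74, -32, 72], [-62, -28, 62]].
det(A - λI) = 0 gives eigenvalues λ = 3, -4, 2.
For λ=3: eigenvector (1,2,2).
For λ=-4: eigenvector (2,5,4).
For λ=2: eigenvector (-2,-2,-3).
General solution: c_1e^(3t)(1,2,2) + c_2e^(-4t)(2,5,4) + c_3e^(2t)(-2,-2,-3).

x_1(t) = c_1e^(3t) + 2c_2e^(-4t) - 2c_3e^(2t), x_2(t) = 2c_1e^(3t) + 5c_2e^(-4t) - 2c_3e^(2t), x_3(t) = 2c_1e^(3t) + 4c_2e^(-4t) - 3c_3e^(2t)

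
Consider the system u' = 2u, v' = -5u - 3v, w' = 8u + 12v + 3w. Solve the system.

Coefficient matrix A = [[2, 0, 0], [-5, -3, 0], [8, 12, 3]].
det(A - λI) = 0 gives eigenvalues λ = 2, 3, -3.
For λ=2: eigenvector (1,-1,4).
For λ=3: eigenvector (0,0,1).
For λ=-3: eigenvector (0,1,-2).
General solution: c_1e^(2t)(1,-1,4) + c_2e^(3t)(0,0,1) + c_3e^(-3t)(0,1,-2).

u(t) = c_1e^(2t), v(t) = -c_1e^(2t) + c_3e^(-3t), w(t) = 4c_1e^(2t) + c_2e^(3t) - 2c_3e^(-3t)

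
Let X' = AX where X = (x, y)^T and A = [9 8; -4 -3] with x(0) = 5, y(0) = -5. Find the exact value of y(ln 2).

-10

A = [[9,8],[-4,-3]]; eigenvalues λ = 1, 5.
Eigenvectors: (-1,1) for λ=1, (2,-1) for λ=5.
From the initial condition, c_1 = -5, c_2 = 0.
y(ln 2) = (-5)(2^1)(1) + (0)(2^5)(-1) = -10.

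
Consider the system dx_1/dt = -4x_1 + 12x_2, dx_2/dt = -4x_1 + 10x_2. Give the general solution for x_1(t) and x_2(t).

Coefficient matrix A = [[-4, 12], [-4, 10]].
Characteristic polynomial det(A - λI) = λ^2 - 6λ + 8 = 0.
Eigenvalues λ = 2, 4.
For λ=2: (A-λI) row 1 is [-6, 12], so an eigenvector is (-2, -1).
For λ=4: (A-λI) row 1 is [-8, 12], so an eigenvector is (3, 2).
General solution: K_1e^(2t)(-2,-1) + K_2e^(4t)(3,2).

x_1(t) = -2K_1e^(2t) + 3K_2e^(4t), x_2(t) = -K_1e^(2t) + 2K_2e^(4t)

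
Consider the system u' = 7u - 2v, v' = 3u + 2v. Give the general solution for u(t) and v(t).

u(t) = -K_1e^(5t) - 2K_2e^(4t), v(t) = -K_1e^(5t) - 3K_2e^(4t)

Coefficient matrix A = [[7, -2], [3, 2]].
Characteristic polynomial det(A - λI) = λ^2 - 9λ + 20 = 0.
Eigenvalues λ = 5, 4.
For λ=5: (A-λI) row 1 is [2, -2], so an eigenvector is (-1, -1).
For λ=4: (A-λI) row 1 is [3, -2], so an eigenvector is (-2, -3).
General solution: K_1e^(5t)(-1,-1) + K_2e^(4t)(-2,-3).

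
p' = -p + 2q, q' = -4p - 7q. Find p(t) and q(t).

Coefficient matrix A = [[-1, 2], [-4, -7]].
Characteristic polynomial det(A - λI) = λ^2 + 8λ + 15 = 0.
Eigenvalues λ = -5, -3.
For λ=-5: (A-λI) row 1 is [4, 2], so an eigenvector is (1, -2).
For λ=-3: (A-λI) row 1 is [2, 2], so an eigenvector is (-1, 1).
General solution: C_1e^(-5t)(1,-2) + C_2e^(-3t)(-1,1).

p(t) = C_1e^(-5t) - C_2e^(-3t), q(t) = -2C_1e^(-5t) + C_2e^(-3t)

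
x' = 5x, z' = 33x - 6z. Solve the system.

x(t) = K_1e^(5t), z(t) = 3K_1e^(5t) + K_2e^(-6t)

Coefficient matrix A = [[5, 0], [33, -6]].
Characteristic polynomial det(A - λI) = λ^2 + λ - 30 = 0.
Eigenvalues λ = 5, -6.
For λ=5: (A-λI) row 2 is [33, -11], so an eigenvector is (1, 3).
For λ=-6: (A-λI) row 1 is [11, 0], so an eigenvector is (0, 1).
General solution: K_1e^(5t)(1,3) + K_2e^(-6t)(0,1).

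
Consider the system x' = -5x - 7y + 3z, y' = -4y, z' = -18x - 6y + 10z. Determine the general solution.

x(t) = K_1e^(t) + 2K_2e^(-4t) + K_3e^(4t), y(t) = K_2e^(-4t), z(t) = 2K_1e^(t) + 3K_2e^(-4t) + 3K_3e^(4t)

Coefficient matrix A = [[-5, -7, 3], [0, -4, 0], [-18, -6, 10]].
det(A - λI) = 0 gives eigenvalues λ = 1, -4, 4.
For λ=1: eigenvector (1,0,2).
For λ=-4: eigenvector (2,1,3).
For λ=4: eigenvector (1,0,3).
General solution: K_1e^(t)(1,0,2) + K_2e^(-4t)(2,1,3) + K_3e^(4t)(1,0,3).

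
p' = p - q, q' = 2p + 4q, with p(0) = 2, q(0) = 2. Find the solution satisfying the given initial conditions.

Coefficient matrix A = [[1, -1], [2, 4]].
Characteristic polynomial det(A - λI) = λ^2 - 5λ + 6 = 0.
Eigenvalues λ = 3, 2.
For λ=3: (A-λI) row 1 is [-2, -1], so an eigenvector is (-1, 2).
For λ=2: (A-λI) row 1 is [-1, -1], so an eigenvector is (-1, 1).
General solution: c_1e^(3t)(-1,2) + c_2e^(2t)(-1,1).
Applying p(0)=2, q(0)=2 gives c_1=4, c_2=-6.

p(t) = -4e^(3t) + 6e^(2t), q(t) = 8e^(3t) - 6e^(2t)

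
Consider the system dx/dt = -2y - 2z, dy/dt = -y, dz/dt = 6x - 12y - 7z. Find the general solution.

x(t) = 2c_1e^(-t) - c_2e^(-4t) + 2c_3e^(-3t), y(t) = c_1e^(-t), z(t) = -2c_2e^(-4t) + 3c_3e^(-3t)

Coefficient matrix A = [[0, -2, -2], [0, -1, 0], [6, -12, -7]].
det(A - λI) = 0 gives eigenvalues λ = -1, -4, -3.
For λ=-1: eigenvector (2,1,0).
For λ=-4: eigenvector (-1,0,-2).
For λ=-3: eigenvector (2,0,3).
General solution: c_1e^(-t)(2,1,0) + c_2e^(-4t)(-1,0,-2) + c_3e^(-3t)(2,0,3).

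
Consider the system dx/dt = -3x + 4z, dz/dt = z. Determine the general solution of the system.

Coefficient matrix A = [[-3, 4], [0, 1]].
Characteristic polynomial det(A - λI) = λ^2 + 2λ - 3 = 0.
Eigenvalues λ = 1, -3.
For λ=1: (A-λI) row 1 is [-4, 4], so an eigenvector is (1, 1).
For λ=-3: (A-λI) row 1 is [0, 4], so an eigenvector is (-1, 0).
General solution: c_1e^(t)(1,1) + c_2e^(-3t)(-1,0).

x(t) = c_1e^(t) - c_2e^(-3t), z(t) = c_1e^(t)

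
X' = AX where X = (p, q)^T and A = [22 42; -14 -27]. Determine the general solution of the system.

p(t) = -3K_1e^(-6t) - 2K_2e^(t), q(t) = 2K_1e^(-6t) + K_2e^(t)

Coefficient matrix A = [[22, 42], [-14, -27]].
Characteristic polynomial det(A - λI) = λ^2 + 5λ - 6 = 0.
Eigenvalues λ = -6, 1.
For λ=-6: (A-λI) row 1 is [28, 42], so an eigenvector is (-3, 2).
For λ=1: (A-λI) row 1 is [21, 42], so an eigenvector is (-2, 1).
General solution: K_1e^(-6t)(-3,2) + K_2e^(t)(-2,1).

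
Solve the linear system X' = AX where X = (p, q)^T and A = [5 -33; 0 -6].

Coefficient matrix A = [[5, -33], [0, -6]].
Characteristic polynomial det(A - λI) = λ^2 + λ - 30 = 0.
Eigenvalues λ = -6, 5.
For λ=-6: (A-λI) row 1 is [11, -33], so an eigenvector is (-3, -1).
For λ=5: (A-λI) row 1 is [0, -33], so an eigenvector is (-1, 0).
General solution: c_1e^(-6t)(-3,-1) + c_2e^(5t)(-1,0).

p(t) = -3c_1e^(-6t) - c_2e^(5t), q(t) = -c_1e^(-6t)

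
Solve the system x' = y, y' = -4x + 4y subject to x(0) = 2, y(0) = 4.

x(t) = 2e^(2t), y(t) = 4e^(2t)

Coefficient matrix A = [[0, 1], [-4, 4]].
Characteristic polynomial det(A - λI) = λ^2 - 4λ + 4 = 0.
Single eigenvalue λ = 2 with algebraic multiplicity 2.
Eigenvector v = (-1,-2); generalized eigenvector w with (A-λI)w=v is (0,-1).
General solution: e^(2t)[c_1·v + c_2·(t·v + w)].
Applying x(0)=2, y(0)=4 gives c_1=-2, c_2=0.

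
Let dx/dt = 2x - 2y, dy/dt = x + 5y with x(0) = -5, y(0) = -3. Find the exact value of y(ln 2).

A = [[2,-2],[1,5]]; eigenvalues λ = 4, 3.
Eigenvectors: (1,-1) for λ=4, (-2,1) for λ=3.
From the initial condition, c_1 = 11, c_2 = 8.
y(ln 2) = (11)(2^4)(-1) + (8)(2^3)(1) = -112.

-112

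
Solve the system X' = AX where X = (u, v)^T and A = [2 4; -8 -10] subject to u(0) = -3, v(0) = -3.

Coefficient matrix A = [[2, 4], [-8, -10]].
Characteristic polynomial det(A - λI) = λ^2 + 8λ + 12 = 0.
Eigenvalues λ = -6, -2.
For λ=-6: (A-λI) row 1 is [8, 4], so an eigenvector is (-1, 2).
For λ=-2: (A-λI) row 1 is [4, 4], so an eigenvector is (1, -1).
General solution: K_1e^(-6t)(-1,2) + K_2e^(-2t)(1,-1).
Applying u(0)=-3, v(0)=-3 gives K_1=-6, K_2=-9.

u(t) = -9e^(-2t) + 6e^(-6t), v(t) = 9e^(-2t) - 12e^(-6t)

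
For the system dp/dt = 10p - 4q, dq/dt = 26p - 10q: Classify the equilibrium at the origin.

center

A = [[10,-4],[26,-10]]; det(A-λI) = λ^2 + 4.
λ = 0 ± 2i: zero real part.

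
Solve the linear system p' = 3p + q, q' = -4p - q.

p(t) = c_1e^(t) + c_2te^(t), q(t) = -2c_1e^(t) - 2c_2te^(t) + c_2e^(t)

Coefficient matrix A = [[3, 1], [-4, -1]].
Characteristic polynomial det(A - λI) = λ^2 - 2λ + 1 = 0.
Single eigenvalue λ = 1 with algebraic multiplicity 2.
Eigenvector v = (1,-2); generalized eigenvector w with (A-λI)w=v is (0,1).
General solution: e^(t)[c_1·v + c_2·(t·v + w)].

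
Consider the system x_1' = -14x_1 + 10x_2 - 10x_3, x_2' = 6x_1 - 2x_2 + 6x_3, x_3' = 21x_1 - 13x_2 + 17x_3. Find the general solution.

x_1(t) = 2c_1e^(t) - c_3e^(-4t), x_2(t) = 2c_1e^(t) + c_2e^(4t), x_3(t) = -c_1e^(t) + c_2e^(4t) + c_3e^(-4t)

Coefficient matrix A = [[-14, 10, -10], [6, -2, 6], [21, -13, 17]].
det(A - λI) = 0 gives eigenvalues λ = 1, 4, -4.
For λ=1: eigenvector (2,2,-1).
For λ=4: eigenvector (0,1,1).
For λ=-4: eigenvector (-1,0,1).
General solution: c_1e^(t)(2,2,-1) + c_2e^(4t)(0,1,1) + c_3e^(-4t)(-1,0,1).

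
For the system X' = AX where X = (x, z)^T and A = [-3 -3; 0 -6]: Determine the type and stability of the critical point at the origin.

stable node

A = [[-3,-3],[0,-6]]; det(A-λI) = λ^2 + 9λ + 18.
λ = -3, -6: both negative.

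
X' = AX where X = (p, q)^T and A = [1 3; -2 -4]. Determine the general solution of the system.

Coefficient matrix A = [[1, 3], [-2, -4]].
Characteristic polynomial det(A - λI) = λ^2 + 3λ + 2 = 0.
Eigenvalues λ = -1, -2.
For λ=-1: (A-λI) row 1 is [2, 3], so an eigenvector is (-3, 2).
For λ=-2: (A-λI) row 1 is [3, 3], so an eigenvector is (-1, 1).
General solution: K_1e^(-t)(-3,2) + K_2e^(-2t)(-1,1).

p(t) = -3K_1e^(-t) - K_2e^(-2t), q(t) = 2K_1e^(-t) + K_2e^(-2t)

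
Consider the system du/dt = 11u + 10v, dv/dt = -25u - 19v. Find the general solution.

Coefficient matrix A = [[11, 10], [-25, -19]].
Characteristic polynomial det(A - λI) = λ^2 + 8λ + 41 = 0.
Eigenvalues λ = -4 ± 5i (complex conjugate pair).
For λ=-4+5i: an eigenvector is (1,-1) - i(1,-2) = (1 - i, -1 + 2i).
A real fundamental pair from Re and Im of e^((-4+5i)t)v: X_1 = e^(-4t)(cos(5t)·(1,-1) + sin(5t)·(1,-2)), X_2 = e^(-4t)(sin(5t)·(1,-1) - cos(5t)·(1,-2)).
General solution: c_1X_1 + c_2X_2.

u(t) = c_1e^(-4t)sin(5t) + c_1e^(-4t)cos(5t) + c_2e^(-4t)sin(5t) - c_2e^(-4t)cos(5t), v(t) = -2c_1e^(-4t)sin(5t) - c_1e^(-4t)cos(5t) - c_2e^(-4t)sin(5t) + 2c_2e^(-4t)cos(5t)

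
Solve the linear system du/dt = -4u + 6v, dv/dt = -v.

u(t) = -K_1e^(-4t) - 2K_2e^(-t), v(t) = -K_2e^(-t)

Coefficient matrix A = [[-4, 6], [0, -1]].
Characteristic polynomial det(A - λI) = λ^2 + 5λ + 4 = 0.
Eigenvalues λ = -4, -1.
For λ=-4: (A-λI) row 1 is [0, 6], so an eigenvector is (-1, 0).
For λ=-1: (A-λI) row 1 is [-3, 6], so an eigenvector is (-2, -1).
General solution: K_1e^(-4t)(-1,0) + K_2e^(-t)(-2,-1).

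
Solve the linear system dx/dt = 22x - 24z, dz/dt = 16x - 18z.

x(t) = -C_1e^(-2t) + 3C_2e^(6t), z(t) = -C_1e^(-2t) + 2C_2e^(6t)

Coefficient matrix A = [[22, -24], [16, -18]].
Characteristic polynomial det(A - λI) = λ^2 - 4λ - 12 = 0.
Eigenvalues λ = -2, 6.
For λ=-2: (A-λI) row 1 is [24, -24], so an eigenvector is (-1, -1).
For λ=6: (A-λI) row 1 is [16, -24], so an eigenvector is (3, 2).
General solution: C_1e^(-2t)(-1,-1) + C_2e^(6t)(3,2).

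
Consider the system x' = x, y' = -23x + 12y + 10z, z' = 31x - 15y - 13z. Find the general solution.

Coefficient matrix A = [[1, 0, 0], [-23, 12, 10], [31, -15, -13]].
det(A - λI) = 0 gives eigenvalues λ = 2, 1, -3.
For λ=2: eigenvector (0,1,-1).
For λ=1: eigenvector (1,3,-1).
For λ=-3: eigenvector (0,-2,3).
General solution: C_1e^(2t)(0,1,-1) + C_2e^(t)(1,3,-1) + C_3e^(-3t)(0,-2,3).

x(t) = C_2e^(t), y(t) = C_1e^(2t) + 3C_2e^(t) - 2C_3e^(-3t), z(t) = -C_1e^(2t) - C_2e^(t) + 3C_3e^(-3t)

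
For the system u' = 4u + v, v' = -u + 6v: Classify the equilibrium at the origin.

unstable improper node

A = [[4,1],[-1,6]]; det(A-λI) = λ^2 - 10λ + 25.
repeated λ = 5 with a single eigenvector.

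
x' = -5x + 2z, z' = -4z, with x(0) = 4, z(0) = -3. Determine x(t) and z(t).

x(t) = -6e^(-4t) + 10e^(-5t), z(t) = -3e^(-4t)

Coefficient matrix A = [[-5, 2], [0, -4]].
Characteristic polynomial det(A - λI) = λ^2 + 9λ + 20 = 0.
Eigenvalues λ = -4, -5.
For λ=-4: (A-λI) row 1 is [-1, 2], so an eigenvector is (-2, -1).
For λ=-5: (A-λI) row 1 is [0, 2], so an eigenvector is (1, 0).
General solution: K_1e^(-4t)(-2,-1) + K_2e^(-5t)(1,0).
Applying x(0)=4, z(0)=-3 gives K_1=3, K_2=10.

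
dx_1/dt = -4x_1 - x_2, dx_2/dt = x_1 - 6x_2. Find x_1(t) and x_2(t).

Coefficient matrix A = [[-4, -1], [1, -6]].
Characteristic polynomial det(A - λI) = λ^2 + 10λ + 25 = 0.
Single eigenvalue λ = -5 with algebraic multiplicity 2.
Eigenvector v = (-1,-1); generalized eigenvector w with (A-λI)w=v is (1,2).
General solution: e^(-5t)[c_1·v + c_2·(t·v + w)].

x_1(t) = -c_1e^(-5t) - c_2te^(-5t) + c_2e^(-5t), x_2(t) = -c_1e^(-5t) - c_2te^(-5t) + 2c_2e^(-5t)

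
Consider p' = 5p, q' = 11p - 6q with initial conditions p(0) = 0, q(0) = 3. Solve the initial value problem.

Coefficient matrix A = [[5, 0], [11, -6]].
Characteristic polynomial det(A - λI) = λ^2 + λ - 30 = 0.
Eigenvalues λ = -6, 5.
For λ=-6: (A-λI) row 1 is [11, 0], so an eigenvector is (0, 1).
For λ=5: (A-λI) row 2 is [11, -11], so an eigenvector is (-1, -1).
General solution: C_1e^(-6t)(0,1) + C_2e^(5t)(-1,-1).
Applying p(0)=0, q(0)=3 gives C_1=3, C_2=0.

p(t) = 0, q(t) = 3e^(-6t)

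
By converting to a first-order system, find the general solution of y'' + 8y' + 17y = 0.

Let x_1 = y, x_2 = y'. Then x_1' = x_2 and x_2' = -17x_1 - 8x_2.
A = [[0,1],[-17,-8]]; det(A-λI) = λ^2 + 8λ + 17.
Eigenvalues λ = -4 ± i.

y(t) = C_1e^(-4t)cos(t) + C_2e^(-4t)sin(t)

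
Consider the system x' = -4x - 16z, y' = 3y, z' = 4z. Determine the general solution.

Coefficient matrix A = [[-4, 0, -16], [0, 3, 0], [0, 0, 4]].
det(A - λI) = 0 gives eigenvalues λ = 4, 3, -4.
For λ=4: eigenvector (-2,0,1).
For λ=3: eigenvector (0,1,0).
For λ=-4: eigenvector (1,0,0).
General solution: C_1e^(4t)(-2,0,1) + C_2e^(3t)(0,1,0) + C_3e^(-4t)(1,0,0).

x(t) = -2C_1e^(4t) + C_3e^(-4t), y(t) = C_2e^(3t), z(t) = C_1e^(4t)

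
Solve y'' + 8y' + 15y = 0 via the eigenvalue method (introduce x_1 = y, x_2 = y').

y(t) = c_1e^(-5t) + c_2e^(-3t)

Let x_1 = y, x_2 = y'. Then x_1' = x_2 and x_2' = -15x_1 - 8x_2.
A = [[0,1],[-15,-8]]; det(A-λI) = λ^2 + 8λ + 15.
Eigenvalues λ = -5, -3 with eigenvectors (1,-5), (1,-3).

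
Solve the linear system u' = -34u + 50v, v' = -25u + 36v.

Coefficient matrix A = [[-34, 50], [-25, 36]].
Characteristic polynomial det(A - λI) = λ^2 - 2λ + 26 = 0.
Eigenvalues λ = 1 ± 5i (complex conjugate pair).
For λ=1+5i: an eigenvector is (-3,-2) - i(1,1) = (-3 - i, -2 - i).
A real fundamental pair from Re and Im of e^((1+5i)t)v: X_1 = e^(t)(cos(5t)·(-3,-2) + sin(5t)·(1,1)), X_2 = e^(t)(sin(5t)·(-3,-2) - cos(5t)·(1,1)).
General solution: K_1X_1 + K_2X_2.

u(t) = K_1e^(t)sin(5t) - 3K_1e^(t)cos(5t) - 3K_2e^(t)sin(5t) - K_2e^(t)cos(5t), v(t) = K_1e^(t)sin(5t) - 2K_1e^(t)cos(5t) - 2K_2e^(t)sin(5t) - K_2e^(t)cos(5t)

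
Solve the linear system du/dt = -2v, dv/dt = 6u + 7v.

Coefficient matrix A = [[0, -2], [6, 7]].
Characteristic polynomial det(A - λI) = λ^2 - 7λ + 12 = 0.
Eigenvalues λ = 3, 4.
For λ=3: (A-λI) row 1 is [-3, -2], so an eigenvector is (2, -3).
For λ=4: (A-λI) row 1 is [-4, -2], so an eigenvector is (1, -2).
General solution: C_1e^(3t)(2,-3) + C_2e^(4t)(1,-2).

u(t) = 2C_1e^(3t) + C_2e^(4t), v(t) = -3C_1e^(3t) - 2C_2e^(4t)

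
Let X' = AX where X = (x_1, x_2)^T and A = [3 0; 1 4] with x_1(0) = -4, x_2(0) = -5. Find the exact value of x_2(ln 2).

A = [[3,0],[1,4]]; eigenvalues λ = 4, 3.
Eigenvectors: (0,-1) for λ=4, (1,-1) for λ=3.
From the initial condition, c_1 = 9, c_2 = -4.
x_2(ln 2) = (9)(2^4)(-1) + (-4)(2^3)(-1) = -112.

-112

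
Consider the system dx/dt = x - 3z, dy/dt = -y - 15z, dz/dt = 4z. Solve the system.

x(t) = c_1e^(t) - c_2e^(4t), y(t) = -3c_2e^(4t) + c_3e^(-t), z(t) = c_2e^(4t)

Coefficient matrix A = [[1, 0, -3], [0, -1, -15], [0, 0, 4]].
det(A - λI) = 0 gives eigenvalues λ = 1, 4, -1.
For λ=1: eigenvector (1,0,0).
For λ=4: eigenvector (-1,-3,1).
For λ=-1: eigenvector (0,1,0).
General solution: c_1e^(t)(1,0,0) + c_2e^(4t)(-1,-3,1) + c_3e^(-t)(0,1,0).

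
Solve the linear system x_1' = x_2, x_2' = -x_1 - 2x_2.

Coefficient matrix A = [[0, 1], [-1, -2]].
Characteristic polynomial det(A - λI) = λ^2 + 2λ + 1 = 0.
Single eigenvalue λ = -1 with algebraic multiplicity 2.
Eigenvector v = (1,-1); generalized eigenvector w with (A-λI)w=v is (-2,3).
General solution: e^(-t)[c_1·v + c_2·(t·v + w)].

x_1(t) = c_1e^(-t) + c_2te^(-t) - 2c_2e^(-t), x_2(t) = -c_1e^(-t) - c_2te^(-t) + 3c_2e^(-t)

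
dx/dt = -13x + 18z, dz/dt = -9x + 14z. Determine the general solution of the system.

Coefficient matrix A = [[-13, 18], [-9, 14]].
Characteristic polynomial det(A - λI) = λ^2 - λ - 20 = 0.
Eigenvalues λ = 5, -4.
For λ=5: (A-λI) row 1 is [-18, 18], so an eigenvector is (-1, -1).
For λ=-4: (A-λI) row 1 is [-9, 18], so an eigenvector is (-2, -1).
General solution: K_1e^(5t)(-1,-1) + K_2e^(-4t)(-2,-1).

x(t) = -K_1e^(5t) - 2K_2e^(-4t), z(t) = -K_1e^(5t) - K_2e^(-4t)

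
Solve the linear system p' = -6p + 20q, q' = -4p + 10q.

p(t) = -C_1e^(2t)sin(4t) - 2C_1e^(2t)cos(4t) - 2C_2e^(2t)sin(4t) + C_2e^(2t)cos(4t), q(t) = -C_1e^(2t)cos(4t) - C_2e^(2t)sin(4t)

Coefficient matrix A = [[-6, 20], [-4, 10]].
Characteristic polynomial det(A - λI) = λ^2 - 4λ + 20 = 0.
Eigenvalues λ = 2 ± 4i (complex conjugate pair).
For λ=2+4i: an eigenvector is (-2,-1) - i(-1,0) = (-2 + i, -1).
A real fundamental pair from Re and Im of e^((2+4i)t)v: X_1 = e^(2t)(cos(4t)·(-2,-1) + sin(4t)·(-1,0)), X_2 = e^(2t)(sin(4t)·(-2,-1) - cos(4t)·(-1,0)).
General solution: C_1X_1 + C_2X_2.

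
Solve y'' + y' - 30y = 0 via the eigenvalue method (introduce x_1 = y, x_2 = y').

y(t) = C_1e^(-6t) + C_2e^(5t)

Let x_1 = y, x_2 = y'. Then x_1' = x_2 and x_2' = 30x_1 - x_2.
A = [[0,1],[30,-1]]; det(A-λI) = λ^2 + λ - 30.
Eigenvalues λ = -6, 5 with eigenvectors (1,-6), (1,5).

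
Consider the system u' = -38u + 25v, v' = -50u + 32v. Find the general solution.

u(t) = -K_1e^(-3t)sin(5t) - 2K_1e^(-3t)cos(5t) - 2K_2e^(-3t)sin(5t) + K_2e^(-3t)cos(5t), v(t) = -K_1e^(-3t)sin(5t) - 3K_1e^(-3t)cos(5t) - 3K_2e^(-3t)sin(5t) + K_2e^(-3t)cos(5t)

Coefficient matrix A = [[-38, 25], [-50, 32]].
Characteristic polynomial det(A - λI) = λ^2 + 6λ + 34 = 0.
Eigenvalues λ = -3 ± 5i (complex conjugate pair).
For λ=-3+5i: an eigenvector is (-2,-3) - i(-1,-1) = (-2 + i, -3 + i).
A real fundamental pair from Re and Im of e^((-3+5i)t)v: X_1 = e^(-3t)(cos(5t)·(-2,-3) + sin(5t)·(-1,-1)), X_2 = e^(-3t)(sin(5t)·(-2,-3) - cos(5t)·(-1,-1)).
General solution: K_1X_1 + K_2X_2.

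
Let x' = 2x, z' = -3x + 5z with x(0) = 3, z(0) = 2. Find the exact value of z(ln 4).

A = [[2,0],[-3,5]]; eigenvalues λ = 2, 5.
Eigenvectors: (1,1) for λ=2, (0,-1) for λ=5.
From the initial condition, c_1 = 3, c_2 = 1.
z(ln 4) = (3)(4^2)(1) + (1)(4^5)(-1) = -976.

-976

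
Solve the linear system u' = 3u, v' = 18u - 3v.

u(t) = C_2e^(3t), v(t) = C_1e^(-3t) + 3C_2e^(3t)

Coefficient matrix A = [[3, 0], [18, -3]].
Characteristic polynomial det(A - λI) = λ^2 - 9 = 0.
Eigenvalues λ = -3, 3.
For λ=-3: (A-λI) row 1 is [6, 0], so an eigenvector is (0, 1).
For λ=3: (A-λI) row 2 is [18, -6], so an eigenvector is (1, 3).
General solution: C_1e^(-3t)(0,1) + C_2e^(3t)(1,3).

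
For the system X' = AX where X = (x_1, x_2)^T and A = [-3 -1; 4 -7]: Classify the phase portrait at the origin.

stable improper node

A = [[-3,-1],[4,-7]]; det(A-λI) = λ^2 + 10λ + 25.
repeated λ = -5 with a single eigenvector.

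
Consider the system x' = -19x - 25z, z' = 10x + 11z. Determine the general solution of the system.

x(t) = 2C_1e^(-4t)sin(5t) + C_1e^(-4t)cos(5t) + C_2e^(-4t)sin(5t) - 2C_2e^(-4t)cos(5t), z(t) = -C_1e^(-4t)sin(5t) - C_1e^(-4t)cos(5t) - C_2e^(-4t)sin(5t) + C_2e^(-4t)cos(5t)

Coefficient matrix A = [[-19, -25], [10, 11]].
Characteristic polynomial det(A - λI) = λ^2 + 8λ + 41 = 0.
Eigenvalues λ = -4 ± 5i (complex conjugate pair).
For λ=-4+5i: an eigenvector is (1,-1) - i(2,-1) = (1 - 2i, -1 + i).
A real fundamental pair from Re and Im of e^((-4+5i)t)v: X_1 = e^(-4t)(cos(5t)·(1,-1) + sin(5t)·(2,-1)), X_2 = e^(-4t)(sin(5t)·(1,-1) - cos(5t)·(2,-1)).
General solution: C_1X_1 + C_2X_2.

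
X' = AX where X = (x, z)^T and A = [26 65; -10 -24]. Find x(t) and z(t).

x(t) = -2C_1e^(t)sin(5t) - 3C_1e^(t)cos(5t) - 3C_2e^(t)sin(5t) + 2C_2e^(t)cos(5t), z(t) = C_1e^(t)sin(5t) + C_1e^(t)cos(5t) + C_2e^(t)sin(5t) - C_2e^(t)cos(5t)

Coefficient matrix A = [[26, 65], [-10, -24]].
Characteristic polynomial det(A - λI) = λ^2 - 2λ + 26 = 0.
Eigenvalues λ = 1 ± 5i (complex conjugate pair).
For λ=1+5i: an eigenvector is (-3,1) - i(-2,1) = (-3 + 2i, 1 - i).
A real fundamental pair from Re and Im of e^((1+5i)t)v: X_1 = e^(t)(cos(5t)·(-3,1) + sin(5t)·(-2,1)), X_2 = e^(t)(sin(5t)·(-3,1) - cos(5t)·(-2,1)).
General solution: C_1X_1 + C_2X_2.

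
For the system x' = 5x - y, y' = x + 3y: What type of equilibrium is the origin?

A = [[5,-1],[1,3]]; det(A-λI) = λ^2 - 8λ + 16.
repeated λ = 4 with a single eigenvector.

unstable improper node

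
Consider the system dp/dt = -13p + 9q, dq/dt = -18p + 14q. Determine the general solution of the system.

p(t) = -K_1e^(-4t) + K_2e^(5t), q(t) = -K_1e^(-4t) + 2K_2e^(5t)

Coefficient matrix A = [[-13, 9], [-18, 14]].
Characteristic polynomial det(A - λI) = λ^2 - λ - 20 = 0.
Eigenvalues λ = -4, 5.
For λ=-4: (A-λI) row 1 is [-9, 9], so an eigenvector is (-1, -1).
For λ=5: (A-λI) row 1 is [-18, 9], so an eigenvector is (1, 2).
General solution: K_1e^(-4t)(-1,-1) + K_2e^(5t)(1,2).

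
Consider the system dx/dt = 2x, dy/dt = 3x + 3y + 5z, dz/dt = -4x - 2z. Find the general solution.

Coefficient matrix A = [[2, 0, 0], [3, 3, 5], [-4, 0, -2]].
det(A - λI) = 0 gives eigenvalues λ = -2, 3, 2.
For λ=-2: eigenvector (0,-1,1).
For λ=3: eigenvector (0,1,0).
For λ=2: eigenvector (-1,-2,1).
General solution: C_1e^(-2t)(0,-1,1) + C_2e^(3t)(0,1,0) + C_3e^(2t)(-1,-2,1).

x(t) = -C_3e^(2t), y(t) = -C_1e^(-2t) + C_2e^(3t) - 2C_3e^(2t), z(t) = C_1e^(-2t) + C_3e^(2t)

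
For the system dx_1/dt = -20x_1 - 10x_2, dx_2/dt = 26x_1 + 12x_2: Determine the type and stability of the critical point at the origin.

A = [[-20,-10],[26,12]]; det(A-λI) = λ^2 + 8λ + 20.
λ = -4 ± 2i: negative real part.

stable spiral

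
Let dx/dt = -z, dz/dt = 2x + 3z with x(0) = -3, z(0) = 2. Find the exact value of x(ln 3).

-3

A = [[0,-1],[2,3]]; eigenvalues λ = 1, 2.
Eigenvectors: (1,-1) for λ=1, (1,-2) for λ=2.
From the initial condition, c_1 = -4, c_2 = 1.
x(ln 3) = (-4)(3^1)(1) + (1)(3^2)(1) = -3.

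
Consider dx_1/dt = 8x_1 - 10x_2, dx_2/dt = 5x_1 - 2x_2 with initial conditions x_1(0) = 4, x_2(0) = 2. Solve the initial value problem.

x_1(t) = 4e^(3t)cos(5t), x_2(t) = 2e^(3t)sin(5t) + 2e^(3t)cos(5t)

Coefficient matrix A = [[8, -10], [5, -2]].
Characteristic polynomial det(A - λI) = λ^2 - 6λ + 34 = 0.
Eigenvalues λ = 3 ± 5i (complex conjugate pair).
For λ=3+5i: an eigenvector is (1,1) - i(-1,0) = (1 + i, 1).
A real fundamental pair from Re and Im of e^((3+5i)t)v: X_1 = e^(3t)(cos(5t)·(1,1) + sin(5t)·(-1,0)), X_2 = e^(3t)(sin(5t)·(1,1) - cos(5t)·(-1,0)).
General solution: C_1X_1 + C_2X_2.
Applying x_1(0)=4, x_2(0)=2 gives C_1=2, C_2=2.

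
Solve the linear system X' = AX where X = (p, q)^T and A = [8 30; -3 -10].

p(t) = -C_1e^(-t)sin(3t) + 3C_1e^(-t)cos(3t) + 3C_2e^(-t)sin(3t) + C_2e^(-t)cos(3t), q(t) = -C_1e^(-t)cos(3t) - C_2e^(-t)sin(3t)

Coefficient matrix A = [[8, 30], [-3, -10]].
Characteristic polynomial det(A - λI) = λ^2 + 2λ + 10 = 0.
Eigenvalues λ = -1 ± 3i (complex conjugate pair).
For λ=-1+3i: an eigenvector is (3,-1) - i(-1,0) = (3 + i, -1).
A real fundamental pair from Re and Im of e^((-1+3i)t)v: X_1 = e^(-t)(cos(3t)·(3,-1) + sin(3t)·(-1,0)), X_2 = e^(-t)(sin(3t)·(3,-1) - cos(3t)·(-1,0)).
General solution: C_1X_1 + C_2X_2.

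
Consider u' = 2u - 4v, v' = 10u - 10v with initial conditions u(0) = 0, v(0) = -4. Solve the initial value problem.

u(t) = 8e^(-4t)sin(2t), v(t) = 12e^(-4t)sin(2t) - 4e^(-4t)cos(2t)

Coefficient matrix A = [[2, -4], [10, -10]].
Characteristic polynomial det(A - λI) = λ^2 + 8λ + 20 = 0.
Eigenvalues λ = -4 ± 2i (complex conjugate pair).
For λ=-4+2i: an eigenvector is (1,2) - i(-1,-1) = (1 + i, 2 + i).
A real fundamental pair from Re and Im of e^((-4+2i)t)v: X_1 = e^(-4t)(cos(2t)·(1,2) + sin(2t)·(-1,-1)), X_2 = e^(-4t)(sin(2t)·(1,2) - cos(2t)·(-1,-1)).
General solution: C_1X_1 + C_2X_2.
Applying u(0)=0, v(0)=-4 gives C_1=-4, C_2=4.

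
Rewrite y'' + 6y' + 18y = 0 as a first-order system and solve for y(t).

y(t) = C_1e^(-3t)cos(3t) + C_2e^(-3t)sin(3t)

Let x_1 = y, x_2 = y'. Then x_1' = x_2 and x_2' = -18x_1 - 6x_2.
A = [[0,1],[-18,-6]]; det(A-λI) = λ^2 + 6λ + 18.
Eigenvalues λ = -3 ± 3i.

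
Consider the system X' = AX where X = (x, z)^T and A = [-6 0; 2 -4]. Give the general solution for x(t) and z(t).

Coefficient matrix A = [[-6, 0], [2, -4]].
Characteristic polynomial det(A - λI) = λ^2 + 10λ + 24 = 0.
Eigenvalues λ = -6, -4.
For λ=-6: (A-λI) row 2 is [2, 2], so an eigenvector is (1, -1).
For λ=-4: (A-λI) row 1 is [-2, 0], so an eigenvector is (0, 1).
General solution: C_1e^(-6t)(1,-1) + C_2e^(-4t)(0,1).

x(t) = C_1e^(-6t), z(t) = -C_1e^(-6t) + C_2e^(-4t)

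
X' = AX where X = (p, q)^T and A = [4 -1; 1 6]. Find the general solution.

p(t) = K_1e^(5t) + K_2te^(5t) - 2K_2e^(5t), q(t) = -K_1e^(5t) - K_2te^(5t) + K_2e^(5t)

Coefficient matrix A = [[4, -1], [1, 6]].
Characteristic polynomial det(A - λI) = λ^2 - 10λ + 25 = 0.
Single eigenvalue λ = 5 with algebraic multiplicity 2.
Eigenvector v = (1,-1); generalized eigenvector w with (A-λI)w=v is (-2,1).
General solution: e^(5t)[K_1·v + K_2·(t·v + w)].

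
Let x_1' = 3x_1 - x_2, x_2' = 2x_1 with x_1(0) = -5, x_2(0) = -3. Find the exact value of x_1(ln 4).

-104

A = [[3,-1],[2,0]]; eigenvalues λ = 1, 2.
Eigenvectors: (-1,-2) for λ=1, (1,1) for λ=2.
From the initial condition, c_1 = -2, c_2 = -7.
x_1(ln 4) = (-2)(4^1)(-1) + (-7)(4^2)(1) = -104.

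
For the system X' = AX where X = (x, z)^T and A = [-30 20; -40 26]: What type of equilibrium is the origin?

stable spiral

A = [[-30,20],[-40,26]]; det(A-λI) = λ^2 + 4λ + 20.
λ = -2 ± 4i: negative real part.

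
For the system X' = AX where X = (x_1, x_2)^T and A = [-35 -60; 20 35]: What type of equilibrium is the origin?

A = [[-35,-60],[20,35]]; det(A-λI) = λ^2 - 25.
λ = 5, -5: opposite signs.

saddle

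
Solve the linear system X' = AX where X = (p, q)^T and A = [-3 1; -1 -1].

p(t) = -C_1e^(-2t) - C_2te^(-2t) + 2C_2e^(-2t), q(t) = -C_1e^(-2t) - C_2te^(-2t) + C_2e^(-2t)

Coefficient matrix A = [[-3, 1], [-1, -1]].
Characteristic polynomial det(A - λI) = λ^2 + 4λ + 4 = 0.
Single eigenvalue λ = -2 with algebraic multiplicity 2.
Eigenvector v = (-1,-1); generalized eigenvector w with (A-λI)w=v is (2,1).
General solution: e^(-2t)[C_1·v + C_2·(t·v + w)].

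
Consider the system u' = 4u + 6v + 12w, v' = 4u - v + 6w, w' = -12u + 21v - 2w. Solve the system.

u(t) = 4K_1e^(4t) + 2K_2e^(t) - 3K_3e^(-4t), v(t) = 2K_1e^(4t) + K_2e^(t) - 2K_3e^(-4t), w(t) = -K_1e^(4t) - K_2e^(t) + 3K_3e^(-4t)

Coefficient matrix A = [[4, 6, 12], [4, -1, 6], [-12, 21, -2]].
det(A - λI) = 0 gives eigenvalues λ = 4, 1, -4.
For λ=4: eigenvector (4,2,-1).
For λ=1: eigenvector (2,1,-1).
For λ=-4: eigenvector (-3,-2,3).
General solution: K_1e^(4t)(4,2,-1) + K_2e^(t)(2,1,-1) + K_3e^(-4t)(-3,-2,3).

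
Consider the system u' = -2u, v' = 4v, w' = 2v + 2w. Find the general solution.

Coefficient matrix A = [[-2, 0, 0], [0, 4, 0], [0, 2, 2]].
det(A - λI) = 0 gives eigenvalues λ = -2, 4, 2.
For λ=-2: eigenvector (1,0,0).
For λ=4: eigenvector (0,1,1).
For λ=2: eigenvector (0,0,1).
General solution: C_1e^(-2t)(1,0,0) + C_2e^(4t)(0,1,1) + C_3e^(2t)(0,0,1).

u(t) = C_1e^(-2t), v(t) = C_2e^(4t), w(t) = C_2e^(4t) + C_3e^(2t)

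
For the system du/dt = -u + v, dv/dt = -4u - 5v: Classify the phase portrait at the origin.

A = [[-1,1],[-4,-5]]; det(A-λI) = λ^2 + 6λ + 9.
repeated λ = -3 with a single eigenvector.

stable improper node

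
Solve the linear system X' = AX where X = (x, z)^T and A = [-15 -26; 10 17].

x(t) = 2c_1e^(t)sin(2t) + 3c_1e^(t)cos(2t) + 3c_2e^(t)sin(2t) - 2c_2e^(t)cos(2t), z(t) = -c_1e^(t)sin(2t) - 2c_1e^(t)cos(2t) - 2c_2e^(t)sin(2t) + c_2e^(t)cos(2t)

Coefficient matrix A = [[-15, -26], [10, 17]].
Characteristic polynomial det(A - λI) = λ^2 - 2λ + 5 = 0.
Eigenvalues λ = 1 ± 2i (complex conjugate pair).
For λ=1+2i: an eigenvector is (3,-2) - i(2,-1) = (3 - 2i, -2 + i).
A real fundamental pair from Re and Im of e^((1+2i)t)v: X_1 = e^(t)(cos(2t)·(3,-2) + sin(2t)·(2,-1)), X_2 = e^(t)(sin(2t)·(3,-2) - cos(2t)·(2,-1)).
General solution: c_1X_1 + c_2X_2.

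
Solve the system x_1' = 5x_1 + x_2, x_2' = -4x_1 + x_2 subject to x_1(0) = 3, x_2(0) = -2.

Coefficient matrix A = [[5, 1], [-4, 1]].
Characteristic polynomial det(A - λI) = λ^2 - 6λ + 9 = 0.
Single eigenvalue λ = 3 with algebraic multiplicity 2.
Eigenvector v = (1,-2); generalized eigenvector w with (A-λI)w=v is (1,-1).
General solution: e^(3t)[c_1·v + c_2·(t·v + w)].
Applying x_1(0)=3, x_2(0)=-2 gives c_1=-1, c_2=4.

x_1(t) = 4te^(3t) + 3e^(3t), x_2(t) = -8te^(3t) - 2e^(3t)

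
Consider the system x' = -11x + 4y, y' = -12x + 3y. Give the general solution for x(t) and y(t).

x(t) = c_1e^(-3t) + 2c_2e^(-5t), y(t) = 2c_1e^(-3t) + 3c_2e^(-5t)

Coefficient matrix A = [[-11, 4], [-12, 3]].
Characteristic polynomial det(A - λI) = λ^2 + 8λ + 15 = 0.
Eigenvalues λ = -3, -5.
For λ=-3: (A-λI) row 1 is [-8, 4], so an eigenvector is (1, 2).
For λ=-5: (A-λI) row 1 is [-6, 4], so an eigenvector is (2, 3).
General solution: c_1e^(-3t)(1,2) + c_2e^(-5t)(2,3).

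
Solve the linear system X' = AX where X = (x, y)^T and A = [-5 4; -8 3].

Coefficient matrix A = [[-5, 4], [-8, 3]].
Characteristic polynomial det(A - λI) = λ^2 + 2λ + 17 = 0.
Eigenvalues λ = -1 ± 4i (complex conjugate pair).
For λ=-1+4i: an eigenvector is (1,1) - i(0,-1) = (1, 1 + i).
A real fundamental pair from Re and Im of e^((-1+4i)t)v: X_1 = e^(-t)(cos(4t)·(1,1) + sin(4t)·(0,-1)), X_2 = e^(-t)(sin(4t)·(1,1) - cos(4t)·(0,-1)).
General solution: K_1X_1 + K_2X_2.

x(t) = K_1e^(-t)cos(4t) + K_2e^(-t)sin(4t), y(t) = -K_1e^(-t)sin(4t) + K_1e^(-t)cos(4t) + K_2e^(-t)sin(4t) + K_2e^(-t)cos(4t)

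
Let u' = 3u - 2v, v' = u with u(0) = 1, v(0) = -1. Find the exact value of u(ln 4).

A = [[3,-2],[1,0]]; eigenvalues λ = 2, 1.
Eigenvectors: (2,1) for λ=2, (-1,-1) for λ=1.
From the initial condition, c_1 = 2, c_2 = 3.
u(ln 4) = (2)(4^2)(2) + (3)(4^1)(-1) = 52.

52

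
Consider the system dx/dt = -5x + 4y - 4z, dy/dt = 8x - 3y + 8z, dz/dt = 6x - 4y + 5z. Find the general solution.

x(t) = -c_1e^(-t) - 2c_2e^(-3t) + 2c_3e^(t), y(t) = c_2e^(-3t) + 2c_3e^(t), z(t) = c_1e^(-t) + 2c_2e^(-3t) - c_3e^(t)

Coefficient matrix A = [[-5, 4, -4], [8, -3, 8], [6, -4, 5]].
det(A - λI) = 0 gives eigenvalues λ = -1, -3, 1.
For λ=-1: eigenvector (-1,0,1).
For λ=-3: eigenvector (-2,1,2).
For λ=1: eigenvector (2,2,-1).
General solution: c_1e^(-t)(-1,0,1) + c_2e^(-3t)(-2,1,2) + c_3e^(t)(2,2,-1).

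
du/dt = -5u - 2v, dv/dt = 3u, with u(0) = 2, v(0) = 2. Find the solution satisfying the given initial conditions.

Coefficient matrix A = [[-5, -2], [3, 0]].
Characteristic polynomial det(A - λI) = λ^2 + 5λ + 6 = 0.
Eigenvalues λ = -2, -3.
For λ=-2: (A-λI) row 1 is [-3, -2], so an eigenvector is (-2, 3).
For λ=-3: (A-λI) row 1 is [-2, -2], so an eigenvector is (1, -1).
General solution: C_1e^(-2t)(-2,3) + C_2e^(-3t)(1,-1).
Applying u(0)=2, v(0)=2 gives C_1=4, C_2=10.

u(t) = -8e^(-2t) + 10e^(-3t), v(t) = 12e^(-2t) - 10e^(-3t)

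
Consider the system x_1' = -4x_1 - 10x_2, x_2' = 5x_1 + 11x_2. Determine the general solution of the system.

x_1(t) = -2K_1e^(t) + K_2e^(6t), x_2(t) = K_1e^(t) - K_2e^(6t)

Coefficient matrix A = [[-4, -10], [5, 11]].
Characteristic polynomial det(A - λI) = λ^2 - 7λ + 6 = 0.
Eigenvalues λ = 1, 6.
For λ=1: (A-λI) row 1 is [-5, -10], so an eigenvector is (-2, 1).
For λ=6: (A-λI) row 1 is [-10, -10], so an eigenvector is (1, -1).
General solution: K_1e^(t)(-2,1) + K_2e^(6t)(1,-1).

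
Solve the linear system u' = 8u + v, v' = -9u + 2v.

u(t) = -C_1e^(5t) - C_2te^(5t), v(t) = 3C_1e^(5t) + 3C_2te^(5t) - C_2e^(5t)

Coefficient matrix A = [[8, 1], [-9, 2]].
Characteristic polynomial det(A - λI) = λ^2 - 10λ + 25 = 0.
Single eigenvalue λ = 5 with algebraic multiplicity 2.
Eigenvector v = (-1,3); generalized eigenvector w with (A-λI)w=v is (0,-1).
General solution: e^(5t)[C_1·v + C_2·(t·v + w)].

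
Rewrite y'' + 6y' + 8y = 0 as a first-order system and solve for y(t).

y(t) = C_1e^(-4t) + C_2e^(-2t)

Let x_1 = y, x_2 = y'. Then x_1' = x_2 and x_2' = -8x_1 - 6x_2.
A = [[0,1],[-8,-6]]; det(A-λI) = λ^2 + 6λ + 8.
Eigenvalues λ = -4, -2 with eigenvectors (1,-4), (1,-2).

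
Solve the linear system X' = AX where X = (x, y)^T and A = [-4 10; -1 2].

Coefficient matrix A = [[-4, 10], [-1, 2]].
Characteristic polynomial det(A - λI) = λ^2 + 2λ + 2 = 0.
Eigenvalues λ = -1 ± i (complex conjugate pair).
For λ=-1+i: an eigenvector is (-3,-1) - i(-1,0) = (-3 + i, -1).
A real fundamental pair from Re and Im of e^((-1+i)t)v: X_1 = e^(-t)(cos(t)·(-3,-1) + sin(t)·(-1,0)), X_2 = e^(-t)(sin(t)·(-3,-1) - cos(t)·(-1,0)).
General solution: K_1X_1 + K_2X_2.

x(t) = -K_1e^(-t)sin(t) - 3K_1e^(-t)cos(t) - 3K_2e^(-t)sin(t) + K_2e^(-t)cos(t), y(t) = -K_1e^(-t)cos(t) - K_2e^(-t)sin(t)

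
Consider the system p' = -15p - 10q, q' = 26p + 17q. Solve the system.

p(t) = C_1e^(t)sin(2t) - 2C_1e^(t)cos(2t) - 2C_2e^(t)sin(2t) - C_2e^(t)cos(2t), q(t) = -2C_1e^(t)sin(2t) + 3C_1e^(t)cos(2t) + 3C_2e^(t)sin(2t) + 2C_2e^(t)cos(2t)

Coefficient matrix A = [[-15, -10], [26, 17]].
Characteristic polynomial det(A - λI) = λ^2 - 2λ + 5 = 0.
Eigenvalues λ = 1 ± 2i (complex conjugate pair).
For λ=1+2i: an eigenvector is (-2,3) - i(1,-2) = (-2 - i, 3 + 2i).
A real fundamental pair from Re and Im of e^((1+2i)t)v: X_1 = e^(t)(cos(2t)·(-2,3) + sin(2t)·(1,-2)), X_2 = e^(t)(sin(2t)·(-2,3) - cos(2t)·(1,-2)).
General solution: C_1X_1 + C_2X_2.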